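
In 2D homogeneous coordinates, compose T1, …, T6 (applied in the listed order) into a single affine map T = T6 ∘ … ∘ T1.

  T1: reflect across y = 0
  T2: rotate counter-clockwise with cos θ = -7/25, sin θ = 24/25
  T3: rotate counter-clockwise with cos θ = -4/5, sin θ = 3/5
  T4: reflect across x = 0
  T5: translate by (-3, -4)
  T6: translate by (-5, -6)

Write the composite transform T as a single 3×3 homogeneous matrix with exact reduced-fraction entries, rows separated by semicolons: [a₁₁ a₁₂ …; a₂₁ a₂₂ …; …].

T1 = [1 0 0; 0 -1 0; 0 0 1]
T2·T1 = [-7/25 24/25 0; 24/25 7/25 0; 0 0 1]
T3·…·T1 = [-44/125 -117/125 0; -117/125 44/125 0; 0 0 1]
T4·…·T1 = [44/125 117/125 0; -117/125 44/125 0; 0 0 1]
T5·…·T1 = [44/125 117/125 -3; -117/125 44/125 -4; 0 0 1]
T6·…·T1 = [44/125 117/125 -8; -117/125 44/125 -10; 0 0 1]

T = [44/125 117/125 -8; -117/125 44/125 -10; 0 0 1]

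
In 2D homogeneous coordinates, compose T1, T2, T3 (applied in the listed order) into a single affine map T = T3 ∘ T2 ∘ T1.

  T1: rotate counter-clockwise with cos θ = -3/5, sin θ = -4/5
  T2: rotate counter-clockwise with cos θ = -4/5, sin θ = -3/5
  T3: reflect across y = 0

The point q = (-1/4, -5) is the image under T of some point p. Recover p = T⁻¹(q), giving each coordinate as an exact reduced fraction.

T1 = [-3/5 4/5 0; -4/5 -3/5 0; 0 0 1]
T2·T1 = [0 -1 0; 1 0 0; 0 0 1]
T3·…·T1 = [0 -1 0; -1 0 0; 0 0 1]
det M = -1; M⁻¹ = [0 -1 0; -1 0 0; 0 0 1]
M⁻¹ · (-1/4, -5)ᵀ = (5, 1/4)ᵀ

p = (5, 1/4)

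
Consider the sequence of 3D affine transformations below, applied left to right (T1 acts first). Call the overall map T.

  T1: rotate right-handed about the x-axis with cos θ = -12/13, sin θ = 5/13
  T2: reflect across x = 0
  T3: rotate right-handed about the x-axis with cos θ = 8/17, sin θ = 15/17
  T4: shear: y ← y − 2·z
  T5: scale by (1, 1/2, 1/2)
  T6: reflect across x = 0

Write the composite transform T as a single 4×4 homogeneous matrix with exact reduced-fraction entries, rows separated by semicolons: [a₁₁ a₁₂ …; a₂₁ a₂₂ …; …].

T1 = [1 0 0 0; 0 -12/13 -5/13 0; 0 5/13 -12/13 0; 0 0 0 1]
T2·T1 = [-1 0 0 0; 0 -12/13 -5/13 0; 0 5/13 -12/13 0; 0 0 0 1]
T3·…·T1 = [-1 0 0 0; 0 -171/221 140/221 0; 0 -140/221 -171/221 0; 0 0 0 1]
T4·…·T1 = [-1 0 0 0; 0 109/221 482/221 0; 0 -140/221 -171/221 0; 0 0 0 1]
T5·…·T1 = [-1 0 0 0; 0 109/442 241/221 0; 0 -70/221 -171/442 0; 0 0 0 1]
T6·…·T1 = [1 0 0 0; 0 109/442 241/221 0; 0 -70/221 -171/442 0; 0 0 0 1]

T = [1 0 0 0; 0 109/442 241/221 0; 0 -70/221 -171/442 0; 0 0 0 1]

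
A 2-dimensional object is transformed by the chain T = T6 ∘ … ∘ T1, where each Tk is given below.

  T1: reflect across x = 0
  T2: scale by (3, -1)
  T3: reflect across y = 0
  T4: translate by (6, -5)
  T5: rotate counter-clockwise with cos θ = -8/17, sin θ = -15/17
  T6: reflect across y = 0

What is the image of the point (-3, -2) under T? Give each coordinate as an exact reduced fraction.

T1 reflect across x = 0: (-3, -2) → (3, -2)
T2 scale by (3, -1): (3, -2) → (9, 2)
T3 reflect across y = 0: (9, 2) → (9, -2)
T4 translate by (6, -5): (9, -2) → (15, -7)
T5 rotate counter-clockwise with cos θ = -8/17, sin θ = -15/17: (15, -7) → (-225/17, -169/17)
T6 reflect across y = 0: (-225/17, -169/17) → (-225/17, 169/17)

T(p) = (-225/17, 169/17)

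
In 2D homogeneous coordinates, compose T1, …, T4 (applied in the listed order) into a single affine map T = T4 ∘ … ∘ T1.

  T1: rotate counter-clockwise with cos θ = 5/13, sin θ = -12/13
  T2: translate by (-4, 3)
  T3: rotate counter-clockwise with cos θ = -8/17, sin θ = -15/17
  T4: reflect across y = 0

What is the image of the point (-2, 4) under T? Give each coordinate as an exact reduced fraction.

T(p) = (1357/221, 454/221)

T1 rotate counter-clockwise with cos θ = 5/13, sin θ = -12/13: (-2, 4) → (38/13, 44/13)
T2 translate by (-4, 3): (38/13, 44/13) → (-14/13, 83/13)
T3 rotate counter-clockwise with cos θ = -8/17, sin θ = -15/17: (-14/13, 83/13) → (1357/221, -454/221)
T4 reflect across y = 0: (1357/221, -454/221) → (1357/221, 454/221)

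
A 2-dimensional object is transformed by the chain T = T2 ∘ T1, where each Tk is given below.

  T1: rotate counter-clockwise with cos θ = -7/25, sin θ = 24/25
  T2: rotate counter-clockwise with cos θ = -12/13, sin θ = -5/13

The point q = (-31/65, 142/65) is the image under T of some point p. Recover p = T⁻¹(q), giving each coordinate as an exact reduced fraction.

T1 = [-7/25 -24/25 0; 24/25 -7/25 0; 0 0 1]
T2·T1 = [204/325 253/325 0; -253/325 204/325 0; 0 0 1]
det M = 1; M⁻¹ = [204/325 -253/325 0; 253/325 204/325 0; 0 0 1]
M⁻¹ · (-31/65, 142/65)ᵀ = (-2, 1)ᵀ

p = (-2, 1)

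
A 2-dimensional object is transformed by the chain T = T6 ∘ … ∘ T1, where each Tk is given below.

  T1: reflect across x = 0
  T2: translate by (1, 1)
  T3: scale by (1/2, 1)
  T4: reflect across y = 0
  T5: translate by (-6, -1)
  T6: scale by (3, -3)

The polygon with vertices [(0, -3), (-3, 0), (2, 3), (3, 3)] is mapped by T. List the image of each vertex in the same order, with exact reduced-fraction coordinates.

T1 reflect across x = 0: (0, -3) → (0, -3); (-3, 0) → (3, 0); (2, 3) → (-2, 3); (3, 3) → (-3, 3)
T2 translate by (1, 1): (0, -3) → (1, -2); (3, 0) → (4, 1); (-2, 3) → (-1, 4); (-3, 3) → (-2, 4)
T3 scale by (1/2, 1): (1, -2) → (1/2, -2); (4, 1) → (2, 1); (-1, 4) → (-1/2, 4); (-2, 4) → (-1, 4)
T4 reflect across y = 0: (1/2, -2) → (1/2, 2); (2, 1) → (2, -1); (-1/2, 4) → (-1/2, -4); (-1, 4) → (-1, -4)
T5 translate by (-6, -1): (1/2, 2) → (-11/2, 1); (2, -1) → (-4, -2); (-1/2, -4) → (-13/2, -5); (-1, -4) → (-7, -5)
T6 scale by (3, -3): (-11/2, 1) → (-33/2, -3); (-4, -2) → (-12, 6); (-13/2, -5) → (-39/2, 15); (-7, -5) → (-21, 15)

image vertices: (-33/2, -3), (-12, 6), (-39/2, 15), (-21, 15)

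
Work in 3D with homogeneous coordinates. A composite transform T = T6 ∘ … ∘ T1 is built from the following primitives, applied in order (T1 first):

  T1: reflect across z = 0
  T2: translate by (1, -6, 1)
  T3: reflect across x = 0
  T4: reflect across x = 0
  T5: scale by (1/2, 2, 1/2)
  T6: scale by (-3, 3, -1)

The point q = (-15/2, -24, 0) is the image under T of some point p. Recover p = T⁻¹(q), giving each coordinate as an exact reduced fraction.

p = (4, 2, 1)

T1 = [1 0 0 0; 0 1 0 0; 0 0 -1 0; 0 0 0 1]
T2·T1 = [1 0 0 1; 0 1 0 -6; 0 0 -1 1; 0 0 0 1]
T3·…·T1 = [-1 0 0 -1; 0 1 0 -6; 0 0 -1 1; 0 0 0 1]
T4·…·T1 = [1 0 0 1; 0 1 0 -6; 0 0 -1 1; 0 0 0 1]
T5·…·T1 = [1/2 0 0 1/2; 0 2 0 -12; 0 0 -1/2 1/2; 0 0 0 1]
T6·…·T1 = [-3/2 0 0 -3/2; 0 6 0 -36; 0 0 1/2 -1/2; 0 0 0 1]
det M = -9/2; M⁻¹ = [-2/3 0 0 -1; 0 1/6 0 6; 0 0 2 1; 0 0 0 1]
M⁻¹ · (-15/2, -24, 0)ᵀ = (4, 2, 1)ᵀ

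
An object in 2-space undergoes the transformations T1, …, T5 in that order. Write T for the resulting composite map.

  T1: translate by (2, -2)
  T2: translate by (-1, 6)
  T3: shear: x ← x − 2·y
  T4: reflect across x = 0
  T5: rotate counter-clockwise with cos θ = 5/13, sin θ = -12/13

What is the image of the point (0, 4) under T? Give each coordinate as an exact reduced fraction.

T1 translate by (2, -2): (0, 4) → (2, 2)
T2 translate by (-1, 6): (2, 2) → (1, 8)
T3 shear: x ← x − 2·y: (1, 8) → (-15, 8)
T4 reflect across x = 0: (-15, 8) → (15, 8)
T5 rotate counter-clockwise with cos θ = 5/13, sin θ = -12/13: (15, 8) → (171/13, -140/13)

T(p) = (171/13, -140/13)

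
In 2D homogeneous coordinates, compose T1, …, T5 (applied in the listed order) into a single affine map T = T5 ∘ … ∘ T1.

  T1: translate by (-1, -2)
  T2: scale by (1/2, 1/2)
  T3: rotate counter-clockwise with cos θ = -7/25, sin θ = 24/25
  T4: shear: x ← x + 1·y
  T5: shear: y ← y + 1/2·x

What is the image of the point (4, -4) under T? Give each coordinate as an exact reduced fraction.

T(p) = (237/50, 93/20)

T1 translate by (-1, -2): (4, -4) → (3, -6)
T2 scale by (1/2, 1/2): (3, -6) → (3/2, -3)
T3 rotate counter-clockwise with cos θ = -7/25, sin θ = 24/25: (3/2, -3) → (123/50, 57/25)
T4 shear: x ← x + 1·y: (123/50, 57/25) → (237/50, 57/25)
T5 shear: y ← y + 1/2·x: (237/50, 57/25) → (237/50, 93/20)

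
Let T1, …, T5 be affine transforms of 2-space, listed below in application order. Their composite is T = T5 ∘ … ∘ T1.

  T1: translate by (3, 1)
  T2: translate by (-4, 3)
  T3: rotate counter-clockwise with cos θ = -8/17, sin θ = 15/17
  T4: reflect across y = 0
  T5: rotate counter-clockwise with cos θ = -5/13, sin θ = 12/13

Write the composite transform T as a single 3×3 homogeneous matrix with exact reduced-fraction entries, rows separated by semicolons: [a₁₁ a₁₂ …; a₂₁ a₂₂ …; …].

T1 = [1 0 3; 0 1 1; 0 0 1]
T2·T1 = [1 0 -1; 0 1 4; 0 0 1]
T3·…·T1 = [-8/17 -15/17 -52/17; 15/17 -8/17 -47/17; 0 0 1]
T4·…·T1 = [-8/17 -15/17 -52/17; -15/17 8/17 47/17; 0 0 1]
T5·…·T1 = [220/221 -21/221 -304/221; -21/221 -220/221 -859/221; 0 0 1]

T = [220/221 -21/221 -304/221; -21/221 -220/221 -859/221; 0 0 1]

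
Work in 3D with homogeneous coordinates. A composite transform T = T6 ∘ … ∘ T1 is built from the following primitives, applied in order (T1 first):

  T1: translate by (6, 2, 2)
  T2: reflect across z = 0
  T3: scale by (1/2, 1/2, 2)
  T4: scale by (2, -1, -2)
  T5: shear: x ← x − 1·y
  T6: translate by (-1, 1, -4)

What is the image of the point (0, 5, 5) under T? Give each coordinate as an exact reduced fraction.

T(p) = (17/2, -5/2, 24)

T1 translate by (6, 2, 2): (0, 5, 5) → (6, 7, 7)
T2 reflect across z = 0: (6, 7, 7) → (6, 7, -7)
T3 scale by (1/2, 1/2, 2): (6, 7, -7) → (3, 7/2, -14)
T4 scale by (2, -1, -2): (3, 7/2, -14) → (6, -7/2, 28)
T5 shear: x ← x − 1·y: (6, -7/2, 28) → (19/2, -7/2, 28)
T6 translate by (-1, 1, -4): (19/2, -7/2, 28) → (17/2, -5/2, 24)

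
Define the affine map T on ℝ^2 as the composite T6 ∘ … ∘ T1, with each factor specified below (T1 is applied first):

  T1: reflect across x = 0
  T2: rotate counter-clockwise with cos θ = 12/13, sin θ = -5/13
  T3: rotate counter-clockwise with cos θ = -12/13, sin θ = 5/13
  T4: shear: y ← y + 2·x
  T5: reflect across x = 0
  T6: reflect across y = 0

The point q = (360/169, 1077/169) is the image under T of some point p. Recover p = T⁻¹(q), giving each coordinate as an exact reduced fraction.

p = (0, 3)

T1 = [-1 0 0; 0 1 0; 0 0 1]
T2·T1 = [-12/13 5/13 0; 5/13 12/13 0; 0 0 1]
T3·…·T1 = [119/169 -120/169 0; -120/169 -119/169 0; 0 0 1]
T4·…·T1 = [119/169 -120/169 0; 118/169 -359/169 0; 0 0 1]
T5·…·T1 = [-119/169 120/169 0; 118/169 -359/169 0; 0 0 1]
T6·…·T1 = [-119/169 120/169 0; -118/169 359/169 0; 0 0 1]
det M = -1; M⁻¹ = [-359/169 120/169 0; -118/169 119/169 0; 0 0 1]
M⁻¹ · (360/169, 1077/169)ᵀ = (0, 3)ᵀ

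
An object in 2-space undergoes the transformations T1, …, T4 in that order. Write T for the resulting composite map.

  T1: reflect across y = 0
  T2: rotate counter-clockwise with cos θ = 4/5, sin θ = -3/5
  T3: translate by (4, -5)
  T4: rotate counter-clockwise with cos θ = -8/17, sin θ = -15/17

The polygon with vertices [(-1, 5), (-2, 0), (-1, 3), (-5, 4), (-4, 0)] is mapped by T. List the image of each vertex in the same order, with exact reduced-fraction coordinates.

T1 reflect across y = 0: (-1, 5) → (-1, -5); (-2, 0) → (-2, 0); (-1, 3) → (-1, -3); (-5, 4) → (-5, -4); (-4, 0) → (-4, 0)
T2 rotate counter-clockwise with cos θ = 4/5, sin θ = -3/5: (-1, -5) → (-19/5, -17/5); (-2, 0) → (-8/5, 6/5); (-1, -3) → (-13/5, -9/5); (-5, -4) → (-32/5, -1/5); (-4, 0) → (-16/5, 12/5)
T3 translate by (4, -5): (-19/5, -17/5) → (1/5, -42/5); (-8/5, 6/5) → (12/5, -19/5); (-13/5, -9/5) → (7/5, -34/5); (-32/5, -1/5) → (-12/5, -26/5); (-16/5, 12/5) → (4/5, -13/5)
T4 rotate counter-clockwise with cos θ = -8/17, sin θ = -15/17: (1/5, -42/5) → (-638/85, 321/85); (12/5, -19/5) → (-381/85, -28/85); (7/5, -34/5) → (-566/85, 167/85); (-12/5, -26/5) → (-294/85, 388/85); (4/5, -13/5) → (-227/85, 44/85)

image vertices: (-638/85, 321/85), (-381/85, -28/85), (-566/85, 167/85), (-294/85, 388/85), (-227/85, 44/85)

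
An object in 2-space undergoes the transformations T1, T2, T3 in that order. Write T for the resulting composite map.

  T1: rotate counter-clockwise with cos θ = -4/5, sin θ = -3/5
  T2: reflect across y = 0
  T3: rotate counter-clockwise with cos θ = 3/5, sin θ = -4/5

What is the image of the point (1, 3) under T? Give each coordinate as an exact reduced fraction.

T(p) = (3, 1)

T1 rotate counter-clockwise with cos θ = -4/5, sin θ = -3/5: (1, 3) → (1, -3)
T2 reflect across y = 0: (1, -3) → (1, 3)
T3 rotate counter-clockwise with cos θ = 3/5, sin θ = -4/5: (1, 3) → (3, 1)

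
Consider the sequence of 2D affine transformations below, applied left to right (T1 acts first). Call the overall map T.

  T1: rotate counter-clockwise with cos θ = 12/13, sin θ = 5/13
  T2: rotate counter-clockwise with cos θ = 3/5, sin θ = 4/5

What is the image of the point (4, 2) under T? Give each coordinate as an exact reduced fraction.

T1 rotate counter-clockwise with cos θ = 12/13, sin θ = 5/13: (4, 2) → (38/13, 44/13)
T2 rotate counter-clockwise with cos θ = 3/5, sin θ = 4/5: (38/13, 44/13) → (-62/65, 284/65)

T(p) = (-62/65, 284/65)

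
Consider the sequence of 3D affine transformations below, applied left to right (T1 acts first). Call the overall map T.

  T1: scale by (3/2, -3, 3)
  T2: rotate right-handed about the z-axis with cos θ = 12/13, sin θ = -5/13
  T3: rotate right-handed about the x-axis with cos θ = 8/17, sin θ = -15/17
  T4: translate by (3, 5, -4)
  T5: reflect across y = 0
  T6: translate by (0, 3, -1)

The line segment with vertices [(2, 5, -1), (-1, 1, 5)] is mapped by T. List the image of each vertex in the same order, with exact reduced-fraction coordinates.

image vertices: (0, 131/17, 116/17), (6/13, -3139/221, 1765/442)

T1 scale by (3/2, -3, 3): (2, 5, -1) → (3, -15, -3); (-1, 1, 5) → (-3/2, -3, 15)
T2 rotate right-handed about the z-axis with cos θ = 12/13, sin θ = -5/13: (3, -15, -3) → (-3, -15, -3); (-3/2, -3, 15) → (-33/13, -57/26, 15)
T3 rotate right-handed about the x-axis with cos θ = 8/17, sin θ = -15/17: (-3, -15, -3) → (-3, -165/17, 201/17); (-33/13, -57/26, 15) → (-33/13, 2697/221, 3975/442)
T4 translate by (3, 5, -4): (-3, -165/17, 201/17) → (0, -80/17, 133/17); (-33/13, 2697/221, 3975/442) → (6/13, 3802/221, 2207/442)
T5 reflect across y = 0: (0, -80/17, 133/17) → (0, 80/17, 133/17); (6/13, 3802/221, 2207/442) → (6/13, -3802/221, 2207/442)
T6 translate by (0, 3, -1): (0, 80/17, 133/17) → (0, 131/17, 116/17); (6/13, -3802/221, 2207/442) → (6/13, -3139/221, 1765/442)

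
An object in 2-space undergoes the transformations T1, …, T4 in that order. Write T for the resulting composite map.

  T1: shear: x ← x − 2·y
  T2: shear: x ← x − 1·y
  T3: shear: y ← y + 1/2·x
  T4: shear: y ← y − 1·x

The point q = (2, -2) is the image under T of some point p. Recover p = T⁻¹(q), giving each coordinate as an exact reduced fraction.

p = (-1, -1)

T1 = [1 -2 0; 0 1 0; 0 0 1]
T2·T1 = [1 -3 0; 0 1 0; 0 0 1]
T3·…·T1 = [1 -3 0; 1/2 -1/2 0; 0 0 1]
T4·…·T1 = [1 -3 0; -1/2 5/2 0; 0 0 1]
det M = 1; M⁻¹ = [5/2 3 0; 1/2 1 0; 0 0 1]
M⁻¹ · (2, -2)ᵀ = (-1, -1)ᵀ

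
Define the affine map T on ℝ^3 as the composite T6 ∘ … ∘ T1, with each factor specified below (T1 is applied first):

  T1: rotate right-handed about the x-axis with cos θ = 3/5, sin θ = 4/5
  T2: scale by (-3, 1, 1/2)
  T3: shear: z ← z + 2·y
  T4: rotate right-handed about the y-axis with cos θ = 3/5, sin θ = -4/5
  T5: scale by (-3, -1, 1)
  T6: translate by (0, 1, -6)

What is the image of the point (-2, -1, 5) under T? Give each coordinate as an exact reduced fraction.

T(p) = (-756/25, 28/5, -303/50)

T1 rotate right-handed about the x-axis with cos θ = 3/5, sin θ = 4/5: (-2, -1, 5) → (-2, -23/5, 11/5)
T2 scale by (-3, 1, 1/2): (-2, -23/5, 11/5) → (6, -23/5, 11/10)
T3 shear: z ← z + 2·y: (6, -23/5, 11/10) → (6, -23/5, -81/10)
T4 rotate right-handed about the y-axis with cos θ = 3/5, sin θ = -4/5: (6, -23/5, -81/10) → (252/25, -23/5, -3/50)
T5 scale by (-3, -1, 1): (252/25, -23/5, -3/50) → (-756/25, 23/5, -3/50)
T6 translate by (0, 1, -6): (-756/25, 23/5, -3/50) → (-756/25, 28/5, -303/50)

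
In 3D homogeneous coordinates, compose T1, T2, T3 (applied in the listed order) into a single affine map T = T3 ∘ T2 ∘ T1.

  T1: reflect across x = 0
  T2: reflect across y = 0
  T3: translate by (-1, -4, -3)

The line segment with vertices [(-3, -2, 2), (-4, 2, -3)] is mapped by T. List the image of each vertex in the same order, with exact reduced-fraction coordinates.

image vertices: (2, -2, -1), (3, -6, -6)

T1 reflect across x = 0: (-3, -2, 2) → (3, -2, 2); (-4, 2, -3) → (4, 2, -3)
T2 reflect across y = 0: (3, -2, 2) → (3, 2, 2); (4, 2, -3) → (4, -2, -3)
T3 translate by (-1, -4, -3): (3, 2, 2) → (2, -2, -1); (4, -2, -3) → (3, -6, -6)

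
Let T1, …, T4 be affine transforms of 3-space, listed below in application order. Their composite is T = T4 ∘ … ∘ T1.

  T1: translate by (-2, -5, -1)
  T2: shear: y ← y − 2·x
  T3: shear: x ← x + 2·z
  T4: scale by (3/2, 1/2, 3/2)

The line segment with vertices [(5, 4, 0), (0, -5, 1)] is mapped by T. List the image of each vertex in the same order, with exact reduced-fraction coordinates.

T1 translate by (-2, -5, -1): (5, 4, 0) → (3, -1, -1); (0, -5, 1) → (-2, -10, 0)
T2 shear: y ← y − 2·x: (3, -1, -1) → (3, -7, -1); (-2, -10, 0) → (-2, -6, 0)
T3 shear: x ← x + 2·z: (3, -7, -1) → (1, -7, -1); (-2, -6, 0) → (-2, -6, 0)
T4 scale by (3/2, 1/2, 3/2): (1, -7, -1) → (3/2, -7/2, -3/2); (-2, -6, 0) → (-3, -3, 0)

image vertices: (3/2, -7/2, -3/2), (-3, -3, 0)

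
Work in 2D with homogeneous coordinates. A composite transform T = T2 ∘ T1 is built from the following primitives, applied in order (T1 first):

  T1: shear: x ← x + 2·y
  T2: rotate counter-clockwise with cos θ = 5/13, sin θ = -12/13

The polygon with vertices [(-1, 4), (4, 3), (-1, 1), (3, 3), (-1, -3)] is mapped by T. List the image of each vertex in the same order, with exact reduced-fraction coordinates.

T1 shear: x ← x + 2·y: (-1, 4) → (7, 4); (4, 3) → (10, 3); (-1, 1) → (1, 1); (3, 3) → (9, 3); (-1, -3) → (-7, -3)
T2 rotate counter-clockwise with cos θ = 5/13, sin θ = -12/13: (7, 4) → (83/13, -64/13); (10, 3) → (86/13, -105/13); (1, 1) → (17/13, -7/13); (9, 3) → (81/13, -93/13); (-7, -3) → (-71/13, 69/13)

image vertices: (83/13, -64/13), (86/13, -105/13), (17/13, -7/13), (81/13, -93/13), (-71/13, 69/13)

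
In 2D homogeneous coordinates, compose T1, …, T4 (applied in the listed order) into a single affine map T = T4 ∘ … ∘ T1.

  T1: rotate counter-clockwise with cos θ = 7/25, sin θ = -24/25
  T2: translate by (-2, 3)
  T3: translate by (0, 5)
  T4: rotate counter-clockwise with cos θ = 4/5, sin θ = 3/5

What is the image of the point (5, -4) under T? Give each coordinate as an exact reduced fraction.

T(p) = (-24/5, -1)

T1 rotate counter-clockwise with cos θ = 7/25, sin θ = -24/25: (5, -4) → (-61/25, -148/25)
T2 translate by (-2, 3): (-61/25, -148/25) → (-111/25, -73/25)
T3 translate by (0, 5): (-111/25, -73/25) → (-111/25, 52/25)
T4 rotate counter-clockwise with cos θ = 4/5, sin θ = 3/5: (-111/25, 52/25) → (-24/5, -1)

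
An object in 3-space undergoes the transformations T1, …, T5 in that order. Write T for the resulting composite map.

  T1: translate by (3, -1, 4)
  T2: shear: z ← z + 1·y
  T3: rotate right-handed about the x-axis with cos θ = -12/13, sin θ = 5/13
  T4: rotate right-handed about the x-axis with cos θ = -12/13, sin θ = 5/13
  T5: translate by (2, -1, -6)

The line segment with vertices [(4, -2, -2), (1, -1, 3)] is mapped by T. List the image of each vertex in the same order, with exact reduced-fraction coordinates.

T1 translate by (3, -1, 4): (4, -2, -2) → (7, -3, 2); (1, -1, 3) → (4, -2, 7)
T2 shear: z ← z + 1·y: (7, -3, 2) → (7, -3, -1); (4, -2, 7) → (4, -2, 5)
T3 rotate right-handed about the x-axis with cos θ = -12/13, sin θ = 5/13: (7, -3, -1) → (7, 41/13, -3/13); (4, -2, 5) → (4, -1/13, -70/13)
T4 rotate right-handed about the x-axis with cos θ = -12/13, sin θ = 5/13: (7, 41/13, -3/13) → (7, -477/169, 241/169); (4, -1/13, -70/13) → (4, 362/169, 835/169)
T5 translate by (2, -1, -6): (7, -477/169, 241/169) → (9, -646/169, -773/169); (4, 362/169, 835/169) → (6, 193/169, -179/169)

image vertices: (9, -646/169, -773/169), (6, 193/169, -179/169)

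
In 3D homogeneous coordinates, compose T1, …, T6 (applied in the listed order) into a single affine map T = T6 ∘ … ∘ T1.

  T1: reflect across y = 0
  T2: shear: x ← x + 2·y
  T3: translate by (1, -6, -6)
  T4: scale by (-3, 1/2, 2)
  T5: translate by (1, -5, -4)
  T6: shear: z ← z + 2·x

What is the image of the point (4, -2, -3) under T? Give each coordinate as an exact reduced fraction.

T(p) = (-26, -7, -74)

T1 reflect across y = 0: (4, -2, -3) → (4, 2, -3)
T2 shear: x ← x + 2·y: (4, 2, -3) → (8, 2, -3)
T3 translate by (1, -6, -6): (8, 2, -3) → (9, -4, -9)
T4 scale by (-3, 1/2, 2): (9, -4, -9) → (-27, -2, -18)
T5 translate by (1, -5, -4): (-27, -2, -18) → (-26, -7, -22)
T6 shear: z ← z + 2·x: (-26, -7, -22) → (-26, -7, -74)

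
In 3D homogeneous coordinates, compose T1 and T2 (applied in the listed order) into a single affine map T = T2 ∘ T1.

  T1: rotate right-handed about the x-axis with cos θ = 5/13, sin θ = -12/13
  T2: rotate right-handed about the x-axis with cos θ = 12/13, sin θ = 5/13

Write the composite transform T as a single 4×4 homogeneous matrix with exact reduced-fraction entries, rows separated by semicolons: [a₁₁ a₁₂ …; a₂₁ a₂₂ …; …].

T1 = [1 0 0 0; 0 5/13 12/13 0; 0 -12/13 5/13 0; 0 0 0 1]
T2·T1 = [1 0 0 0; 0 120/169 119/169 0; 0 -119/169 120/169 0; 0 0 0 1]

T = [1 0 0 0; 0 120/169 119/169 0; 0 -119/169 120/169 0; 0 0 0 1]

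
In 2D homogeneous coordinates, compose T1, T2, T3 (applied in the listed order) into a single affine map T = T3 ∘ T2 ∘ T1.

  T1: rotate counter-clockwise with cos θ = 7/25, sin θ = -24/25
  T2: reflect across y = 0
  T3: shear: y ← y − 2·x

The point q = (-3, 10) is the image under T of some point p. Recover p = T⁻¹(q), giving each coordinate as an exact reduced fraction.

p = (3, -4)

T1 = [7/25 24/25 0; -24/25 7/25 0; 0 0 1]
T2·T1 = [7/25 24/25 0; 24/25 -7/25 0; 0 0 1]
T3·…·T1 = [7/25 24/25 0; 2/5 -11/5 0; 0 0 1]
det M = -1; M⁻¹ = [11/5 24/25 0; 2/5 -7/25 0; 0 0 1]
M⁻¹ · (-3, 10)ᵀ = (3, -4)ᵀ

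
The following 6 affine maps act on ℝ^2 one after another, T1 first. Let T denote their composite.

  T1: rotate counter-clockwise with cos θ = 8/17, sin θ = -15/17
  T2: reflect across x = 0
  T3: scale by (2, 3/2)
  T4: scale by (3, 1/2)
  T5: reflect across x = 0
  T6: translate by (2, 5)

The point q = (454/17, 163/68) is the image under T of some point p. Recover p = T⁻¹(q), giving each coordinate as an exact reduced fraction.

T1 = [8/17 15/17 0; -15/17 8/17 0; 0 0 1]
T2·T1 = [-8/17 -15/17 0; -15/17 8/17 0; 0 0 1]
T3·…·T1 = [-16/17 -30/17 0; -45/34 12/17 0; 0 0 1]
T4·…·T1 = [-48/17 -90/17 0; -45/68 6/17 0; 0 0 1]
T5·…·T1 = [48/17 90/17 0; -45/68 6/17 0; 0 0 1]
T6·…·T1 = [48/17 90/17 2; -45/68 6/17 5; 0 0 1]
det M = 9/2; M⁻¹ = [4/51 -20/17 292/51; 5/34 32/51 -175/51; 0 0 1]
M⁻¹ · (454/17, 163/68)ᵀ = (5, 2)ᵀ

p = (5, 2)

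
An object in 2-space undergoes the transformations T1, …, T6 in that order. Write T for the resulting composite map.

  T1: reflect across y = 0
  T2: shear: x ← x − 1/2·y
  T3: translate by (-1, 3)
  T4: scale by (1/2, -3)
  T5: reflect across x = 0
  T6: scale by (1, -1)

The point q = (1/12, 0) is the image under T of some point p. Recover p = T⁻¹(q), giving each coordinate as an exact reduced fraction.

p = (-2/3, 3)

T1 = [1 0 0; 0 -1 0; 0 0 1]
T2·T1 = [1 1/2 0; 0 -1 0; 0 0 1]
T3·…·T1 = [1 1/2 -1; 0 -1 3; 0 0 1]
T4·…·T1 = [1/2 1/4 -1/2; 0 3 -9; 0 0 1]
T5·…·T1 = [-1/2 -1/4 1/2; 0 3 -9; 0 0 1]
T6·…·T1 = [-1/2 -1/4 1/2; 0 -3 9; 0 0 1]
det M = 3/2; M⁻¹ = [-2 1/6 -1/2; 0 -1/3 3; 0 0 1]
M⁻¹ · (1/12, 0)ᵀ = (-2/3, 3)ᵀ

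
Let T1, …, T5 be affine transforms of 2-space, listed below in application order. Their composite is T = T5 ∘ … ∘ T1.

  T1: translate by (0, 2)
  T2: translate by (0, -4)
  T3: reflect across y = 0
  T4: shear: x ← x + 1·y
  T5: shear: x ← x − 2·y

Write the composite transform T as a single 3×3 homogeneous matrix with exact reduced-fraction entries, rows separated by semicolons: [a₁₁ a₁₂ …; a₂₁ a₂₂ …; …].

T1 = [1 0 0; 0 1 2; 0 0 1]
T2·T1 = [1 0 0; 0 1 -2; 0 0 1]
T3·…·T1 = [1 0 0; 0 -1 2; 0 0 1]
T4·…·T1 = [1 -1 2; 0 -1 2; 0 0 1]
T5·…·T1 = [1 1 -2; 0 -1 2; 0 0 1]

T = [1 1 -2; 0 -1 2; 0 0 1]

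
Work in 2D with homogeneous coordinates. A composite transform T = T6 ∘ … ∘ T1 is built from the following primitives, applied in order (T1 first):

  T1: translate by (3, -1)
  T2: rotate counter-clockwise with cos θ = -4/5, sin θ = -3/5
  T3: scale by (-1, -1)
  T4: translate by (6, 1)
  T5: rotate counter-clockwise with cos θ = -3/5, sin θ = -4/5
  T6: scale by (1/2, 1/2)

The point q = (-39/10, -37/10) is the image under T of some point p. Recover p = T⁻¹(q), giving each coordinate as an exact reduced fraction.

T1 = [1 0 3; 0 1 -1; 0 0 1]
T2·T1 = [-4/5 3/5 -3; -3/5 -4/5 -1; 0 0 1]
T3·…·T1 = [4/5 -3/5 3; 3/5 4/5 1; 0 0 1]
T4·…·T1 = [4/5 -3/5 9; 3/5 4/5 2; 0 0 1]
T5·…·T1 = [0 1 -19/5; -1 0 -42/5; 0 0 1]
T6·…·T1 = [0 1/2 -19/10; -1/2 0 -21/5; 0 0 1]
det M = 1/4; M⁻¹ = [0 -2 -42/5; 2 0 19/5; 0 0 1]
M⁻¹ · (-39/10, -37/10)ᵀ = (-1, -4)ᵀ

p = (-1, -4)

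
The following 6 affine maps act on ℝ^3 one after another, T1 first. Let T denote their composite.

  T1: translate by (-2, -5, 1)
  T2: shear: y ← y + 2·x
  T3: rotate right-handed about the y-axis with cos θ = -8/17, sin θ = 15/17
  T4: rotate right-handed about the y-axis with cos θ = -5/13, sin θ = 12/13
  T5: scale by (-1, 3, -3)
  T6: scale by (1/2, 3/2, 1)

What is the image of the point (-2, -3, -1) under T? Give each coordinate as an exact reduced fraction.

T1 translate by (-2, -5, 1): (-2, -3, -1) → (-4, -8, 0)
T2 shear: y ← y + 2·x: (-4, -8, 0) → (-4, -16, 0)
T3 rotate right-handed about the y-axis with cos θ = -8/17, sin θ = 15/17: (-4, -16, 0) → (32/17, -16, 60/17)
T4 rotate right-handed about the y-axis with cos θ = -5/13, sin θ = 12/13: (32/17, -16, 60/17) → (560/221, -16, -684/221)
T5 scale by (-1, 3, -3): (560/221, -16, -684/221) → (-560/221, -48, 2052/221)
T6 scale by (1/2, 3/2, 1): (-560/221, -48, 2052/221) → (-280/221, -72, 2052/221)

T(p) = (-280/221, -72, 2052/221)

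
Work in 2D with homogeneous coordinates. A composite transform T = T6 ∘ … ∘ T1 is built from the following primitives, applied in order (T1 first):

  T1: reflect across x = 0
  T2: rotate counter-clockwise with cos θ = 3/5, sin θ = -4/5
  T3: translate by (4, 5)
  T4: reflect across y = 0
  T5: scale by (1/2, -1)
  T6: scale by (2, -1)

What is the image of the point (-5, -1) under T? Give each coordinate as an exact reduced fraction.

T1 reflect across x = 0: (-5, -1) → (5, -1)
T2 rotate counter-clockwise with cos θ = 3/5, sin θ = -4/5: (5, -1) → (11/5, -23/5)
T3 translate by (4, 5): (11/5, -23/5) → (31/5, 2/5)
T4 reflect across y = 0: (31/5, 2/5) → (31/5, -2/5)
T5 scale by (1/2, -1): (31/5, -2/5) → (31/10, 2/5)
T6 scale by (2, -1): (31/10, 2/5) → (31/5, -2/5)

T(p) = (31/5, -2/5)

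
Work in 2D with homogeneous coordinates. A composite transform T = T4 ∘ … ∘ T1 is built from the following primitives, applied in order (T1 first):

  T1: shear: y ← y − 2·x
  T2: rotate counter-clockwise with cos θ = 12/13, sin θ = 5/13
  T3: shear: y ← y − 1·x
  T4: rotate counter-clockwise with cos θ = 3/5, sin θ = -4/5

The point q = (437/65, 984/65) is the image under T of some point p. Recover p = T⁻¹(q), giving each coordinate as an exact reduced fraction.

p = (-5, -1)

T1 = [1 0 0; -2 1 0; 0 0 1]
T2·T1 = [22/13 -5/13 0; -19/13 12/13 0; 0 0 1]
T3·…·T1 = [22/13 -5/13 0; -41/13 17/13 0; 0 0 1]
T4·…·T1 = [-98/65 53/65 0; -211/65 71/65 0; 0 0 1]
det M = 1; M⁻¹ = [71/65 -53/65 0; 211/65 -98/65 0; 0 0 1]
M⁻¹ · (437/65, 984/65)ᵀ = (-5, -1)ᵀ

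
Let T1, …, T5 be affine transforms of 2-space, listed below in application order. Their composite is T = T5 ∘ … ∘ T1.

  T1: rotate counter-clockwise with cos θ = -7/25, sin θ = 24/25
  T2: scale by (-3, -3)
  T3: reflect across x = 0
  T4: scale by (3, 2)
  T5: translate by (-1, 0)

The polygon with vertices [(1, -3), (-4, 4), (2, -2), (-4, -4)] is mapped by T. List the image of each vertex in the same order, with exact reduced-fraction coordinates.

image vertices: (112/5, -54/5), (-637/25, 744/25), (281/25, -372/25), (1091/25, 408/25)

T1 rotate counter-clockwise with cos θ = -7/25, sin θ = 24/25: (1, -3) → (13/5, 9/5); (-4, 4) → (-68/25, -124/25); (2, -2) → (34/25, 62/25); (-4, -4) → (124/25, -68/25)
T2 scale by (-3, -3): (13/5, 9/5) → (-39/5, -27/5); (-68/25, -124/25) → (204/25, 372/25); (34/25, 62/25) → (-102/25, -186/25); (124/25, -68/25) → (-372/25, 204/25)
T3 reflect across x = 0: (-39/5, -27/5) → (39/5, -27/5); (204/25, 372/25) → (-204/25, 372/25); (-102/25, -186/25) → (102/25, -186/25); (-372/25, 204/25) → (372/25, 204/25)
T4 scale by (3, 2): (39/5, -27/5) → (117/5, -54/5); (-204/25, 372/25) → (-612/25, 744/25); (102/25, -186/25) → (306/25, -372/25); (372/25, 204/25) → (1116/25, 408/25)
T5 translate by (-1, 0): (117/5, -54/5) → (112/5, -54/5); (-612/25, 744/25) → (-637/25, 744/25); (306/25, -372/25) → (281/25, -372/25); (1116/25, 408/25) → (1091/25, 408/25)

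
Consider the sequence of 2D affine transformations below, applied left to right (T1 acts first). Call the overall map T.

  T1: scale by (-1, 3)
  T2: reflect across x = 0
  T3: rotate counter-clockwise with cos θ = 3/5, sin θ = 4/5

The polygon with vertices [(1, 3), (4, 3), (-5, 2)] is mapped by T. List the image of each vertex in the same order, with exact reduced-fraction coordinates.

image vertices: (-33/5, 31/5), (-24/5, 43/5), (-39/5, -2/5)

T1 scale by (-1, 3): (1, 3) → (-1, 9); (4, 3) → (-4, 9); (-5, 2) → (5, 6)
T2 reflect across x = 0: (-1, 9) → (1, 9); (-4, 9) → (4, 9); (5, 6) → (-5, 6)
T3 rotate counter-clockwise with cos θ = 3/5, sin θ = 4/5: (1, 9) → (-33/5, 31/5); (4, 9) → (-24/5, 43/5); (-5, 6) → (-39/5, -2/5)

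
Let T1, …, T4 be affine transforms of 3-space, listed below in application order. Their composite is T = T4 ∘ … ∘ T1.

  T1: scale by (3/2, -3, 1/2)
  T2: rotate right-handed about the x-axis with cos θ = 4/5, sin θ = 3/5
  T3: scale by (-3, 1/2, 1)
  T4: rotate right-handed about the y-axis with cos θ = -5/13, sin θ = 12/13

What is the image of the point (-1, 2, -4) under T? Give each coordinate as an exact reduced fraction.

T(p) = (-849/130, -9/5, -28/13)

T1 scale by (3/2, -3, 1/2): (-1, 2, -4) → (-3/2, -6, -2)
T2 rotate right-handed about the x-axis with cos θ = 4/5, sin θ = 3/5: (-3/2, -6, -2) → (-3/2, -18/5, -26/5)
T3 scale by (-3, 1/2, 1): (-3/2, -18/5, -26/5) → (9/2, -9/5, -26/5)
T4 rotate right-handed about the y-axis with cos θ = -5/13, sin θ = 12/13: (9/2, -9/5, -26/5) → (-849/130, -9/5, -28/13)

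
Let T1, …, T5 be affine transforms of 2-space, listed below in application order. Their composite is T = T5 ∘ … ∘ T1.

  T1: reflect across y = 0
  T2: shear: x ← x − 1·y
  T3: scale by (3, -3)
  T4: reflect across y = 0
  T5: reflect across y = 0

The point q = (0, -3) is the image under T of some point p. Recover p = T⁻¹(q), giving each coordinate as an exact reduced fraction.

p = (1, -1)

T1 = [1 0 0; 0 -1 0; 0 0 1]
T2·T1 = [1 1 0; 0 -1 0; 0 0 1]
T3·…·T1 = [3 3 0; 0 3 0; 0 0 1]
T4·…·T1 = [3 3 0; 0 -3 0; 0 0 1]
T5·…·T1 = [3 3 0; 0 3 0; 0 0 1]
det M = 9; M⁻¹ = [1/3 -1/3 0; 0 1/3 0; 0 0 1]
M⁻¹ · (0, -3)ᵀ = (1, -1)ᵀ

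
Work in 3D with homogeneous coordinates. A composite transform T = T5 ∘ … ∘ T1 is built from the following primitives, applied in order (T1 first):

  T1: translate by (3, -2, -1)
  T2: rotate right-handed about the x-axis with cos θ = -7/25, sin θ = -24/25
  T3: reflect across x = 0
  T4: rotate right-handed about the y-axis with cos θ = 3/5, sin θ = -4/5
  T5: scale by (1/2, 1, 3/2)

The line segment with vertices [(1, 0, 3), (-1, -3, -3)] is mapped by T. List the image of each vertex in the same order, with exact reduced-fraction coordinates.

image vertices: (-218/125, 62/25, -447/125), (-371/125, -61/25, 366/125)

T1 translate by (3, -2, -1): (1, 0, 3) → (4, -2, 2); (-1, -3, -3) → (2, -5, -4)
T2 rotate right-handed about the x-axis with cos θ = -7/25, sin θ = -24/25: (4, -2, 2) → (4, 62/25, 34/25); (2, -5, -4) → (2, -61/25, 148/25)
T3 reflect across x = 0: (4, 62/25, 34/25) → (-4, 62/25, 34/25); (2, -61/25, 148/25) → (-2, -61/25, 148/25)
T4 rotate right-handed about the y-axis with cos θ = 3/5, sin θ = -4/5: (-4, 62/25, 34/25) → (-436/125, 62/25, -298/125); (-2, -61/25, 148/25) → (-742/125, -61/25, 244/125)
T5 scale by (1/2, 1, 3/2): (-436/125, 62/25, -298/125) → (-218/125, 62/25, -447/125); (-742/125, -61/25, 244/125) → (-371/125, -61/25, 366/125)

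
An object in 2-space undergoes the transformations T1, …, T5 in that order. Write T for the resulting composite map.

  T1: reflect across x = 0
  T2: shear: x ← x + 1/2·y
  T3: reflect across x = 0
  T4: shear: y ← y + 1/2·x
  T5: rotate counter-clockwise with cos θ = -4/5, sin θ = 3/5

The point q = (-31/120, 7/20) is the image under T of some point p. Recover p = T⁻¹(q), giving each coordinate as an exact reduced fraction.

T1 = [-1 0 0; 0 1 0; 0 0 1]
T2·T1 = [-1 1/2 0; 0 1 0; 0 0 1]
T3·…·T1 = [1 -1/2 0; 0 1 0; 0 0 1]
T4·…·T1 = [1 -1/2 0; 1/2 3/4 0; 0 0 1]
T5·…·T1 = [-11/10 -1/20 0; 1/5 -9/10 0; 0 0 1]
det M = 1; M⁻¹ = [-9/10 1/20 0; -1/5 -11/10 0; 0 0 1]
M⁻¹ · (-31/120, 7/20)ᵀ = (1/4, -1/3)ᵀ

p = (1/4, -1/3)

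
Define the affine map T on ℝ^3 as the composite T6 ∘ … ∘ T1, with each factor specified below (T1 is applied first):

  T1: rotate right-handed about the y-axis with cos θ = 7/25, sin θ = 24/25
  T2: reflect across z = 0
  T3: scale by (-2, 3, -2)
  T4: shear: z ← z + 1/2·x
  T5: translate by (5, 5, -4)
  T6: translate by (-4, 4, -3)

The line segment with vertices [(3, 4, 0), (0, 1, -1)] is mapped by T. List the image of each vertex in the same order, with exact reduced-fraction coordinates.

image vertices: (-17/25, 21, -68/5), (73/25, 12, -33/5)

T1 rotate right-handed about the y-axis with cos θ = 7/25, sin θ = 24/25: (3, 4, 0) → (21/25, 4, -72/25); (0, 1, -1) → (-24/25, 1, -7/25)
T2 reflect across z = 0: (21/25, 4, -72/25) → (21/25, 4, 72/25); (-24/25, 1, -7/25) → (-24/25, 1, 7/25)
T3 scale by (-2, 3, -2): (21/25, 4, 72/25) → (-42/25, 12, -144/25); (-24/25, 1, 7/25) → (48/25, 3, -14/25)
T4 shear: z ← z + 1/2·x: (-42/25, 12, -144/25) → (-42/25, 12, -33/5); (48/25, 3, -14/25) → (48/25, 3, 2/5)
T5 translate by (5, 5, -4): (-42/25, 12, -33/5) → (83/25, 17, -53/5); (48/25, 3, 2/5) → (173/25, 8, -18/5)
T6 translate by (-4, 4, -3): (83/25, 17, -53/5) → (-17/25, 21, -68/5); (173/25, 8, -18/5) → (73/25, 12, -33/5)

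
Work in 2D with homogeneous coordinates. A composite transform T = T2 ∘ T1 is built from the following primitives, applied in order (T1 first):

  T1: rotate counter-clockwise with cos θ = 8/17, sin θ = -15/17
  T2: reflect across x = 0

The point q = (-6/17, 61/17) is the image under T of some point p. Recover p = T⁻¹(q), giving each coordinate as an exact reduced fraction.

p = (-3, 2)

T1 = [8/17 15/17 0; -15/17 8/17 0; 0 0 1]
T2·T1 = [-8/17 -15/17 0; -15/17 8/17 0; 0 0 1]
det M = -1; M⁻¹ = [-8/17 -15/17 0; -15/17 8/17 0; 0 0 1]
M⁻¹ · (-6/17, 61/17)ᵀ = (-3, 2)ᵀ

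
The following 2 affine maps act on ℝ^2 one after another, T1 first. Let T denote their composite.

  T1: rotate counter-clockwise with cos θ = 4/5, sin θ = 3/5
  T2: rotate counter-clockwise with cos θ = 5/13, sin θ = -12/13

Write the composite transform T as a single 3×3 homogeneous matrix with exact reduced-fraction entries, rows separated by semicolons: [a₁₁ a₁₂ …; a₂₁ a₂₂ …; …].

T = [56/65 33/65 0; -33/65 56/65 0; 0 0 1]

T1 = [4/5 -3/5 0; 3/5 4/5 0; 0 0 1]
T2·T1 = [56/65 33/65 0; -33/65 56/65 0; 0 0 1]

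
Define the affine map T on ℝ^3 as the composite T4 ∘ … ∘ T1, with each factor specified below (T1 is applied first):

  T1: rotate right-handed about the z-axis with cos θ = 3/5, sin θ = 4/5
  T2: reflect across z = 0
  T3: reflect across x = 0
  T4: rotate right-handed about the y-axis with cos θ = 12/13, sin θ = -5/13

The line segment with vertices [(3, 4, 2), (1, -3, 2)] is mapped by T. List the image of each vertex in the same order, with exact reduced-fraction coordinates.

T1 rotate right-handed about the z-axis with cos θ = 3/5, sin θ = 4/5: (3, 4, 2) → (-7/5, 24/5, 2); (1, -3, 2) → (3, -1, 2)
T2 reflect across z = 0: (-7/5, 24/5, 2) → (-7/5, 24/5, -2); (3, -1, 2) → (3, -1, -2)
T3 reflect across x = 0: (-7/5, 24/5, -2) → (7/5, 24/5, -2); (3, -1, -2) → (-3, -1, -2)
T4 rotate right-handed about the y-axis with cos θ = 12/13, sin θ = -5/13: (7/5, 24/5, -2) → (134/65, 24/5, -17/13); (-3, -1, -2) → (-2, -1, -3)

image vertices: (134/65, 24/5, -17/13), (-2, -1, -3)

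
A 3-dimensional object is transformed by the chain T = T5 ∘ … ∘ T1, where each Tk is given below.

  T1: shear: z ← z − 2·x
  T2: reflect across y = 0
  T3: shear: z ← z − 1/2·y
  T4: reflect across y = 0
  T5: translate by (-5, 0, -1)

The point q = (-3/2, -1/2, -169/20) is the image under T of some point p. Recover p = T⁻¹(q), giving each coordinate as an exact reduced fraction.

T1 = [1 0 0 0; 0 1 0 0; -2 0 1 0; 0 0 0 1]
T2·T1 = [1 0 0 0; 0 -1 0 0; -2 0 1 0; 0 0 0 1]
T3·…·T1 = [1 0 0 0; 0 -1 0 0; -2 1/2 1 0; 0 0 0 1]
T4·…·T1 = [1 0 0 0; 0 1 0 0; -2 1/2 1 0; 0 0 0 1]
T5·…·T1 = [1 0 0 -5; 0 1 0 0; -2 1/2 1 -1; 0 0 0 1]
det M = 1; M⁻¹ = [1 0 0 5; 0 1 0 0; 2 -1/2 1 11; 0 0 0 1]
M⁻¹ · (-3/2, -1/2, -169/20)ᵀ = (7/2, -1/2, -1/5)ᵀ

p = (7/2, -1/2, -1/5)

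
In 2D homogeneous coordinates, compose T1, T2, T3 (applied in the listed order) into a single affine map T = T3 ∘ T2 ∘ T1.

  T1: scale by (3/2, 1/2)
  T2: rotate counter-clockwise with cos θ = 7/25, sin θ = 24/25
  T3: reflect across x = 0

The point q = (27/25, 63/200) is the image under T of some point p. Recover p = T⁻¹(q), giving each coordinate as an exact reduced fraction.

p = (0, 9/4)

T1 = [3/2 0 0; 0 1/2 0; 0 0 1]
T2·T1 = [21/50 -12/25 0; 36/25 7/50 0; 0 0 1]
T3·…·T1 = [-21/50 12/25 0; 36/25 7/50 0; 0 0 1]
det M = -3/4; M⁻¹ = [-14/75 16/25 0; 48/25 14/25 0; 0 0 1]
M⁻¹ · (27/25, 63/200)ᵀ = (0, 9/4)ᵀ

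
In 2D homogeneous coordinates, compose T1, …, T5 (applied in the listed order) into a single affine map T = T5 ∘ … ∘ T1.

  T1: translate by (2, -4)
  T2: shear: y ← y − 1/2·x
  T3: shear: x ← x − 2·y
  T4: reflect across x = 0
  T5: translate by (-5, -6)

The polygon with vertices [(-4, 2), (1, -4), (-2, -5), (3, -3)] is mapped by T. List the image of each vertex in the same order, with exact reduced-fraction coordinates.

image vertices: (-5, -7), (-27, -31/2), (-23, -15), (-29, -31/2)

T1 translate by (2, -4): (-4, 2) → (-2, -2); (1, -4) → (3, -8); (-2, -5) → (0, -9); (3, -3) → (5, -7)
T2 shear: y ← y − 1/2·x: (-2, -2) → (-2, -1); (3, -8) → (3, -19/2); (0, -9) → (0, -9); (5, -7) → (5, -19/2)
T3 shear: x ← x − 2·y: (-2, -1) → (0, -1); (3, -19/2) → (22, -19/2); (0, -9) → (18, -9); (5, -19/2) → (24, -19/2)
T4 reflect across x = 0: (0, -1) → (0, -1); (22, -19/2) → (-22, -19/2); (18, -9) → (-18, -9); (24, -19/2) → (-24, -19/2)
T5 translate by (-5, -6): (0, -1) → (-5, -7); (-22, -19/2) → (-27, -31/2); (-18, -9) → (-23, -15); (-24, -19/2) → (-29, -31/2)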